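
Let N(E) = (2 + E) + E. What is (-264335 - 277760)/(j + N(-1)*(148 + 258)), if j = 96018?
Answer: -542095/96018 ≈ -5.6458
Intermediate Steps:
N(E) = 2 + 2*E
(-264335 - 277760)/(j + N(-1)*(148 + 258)) = (-264335 - 277760)/(96018 + (2 + 2*(-1))*(148 + 258)) = -542095/(96018 + (2 - 2)*406) = -542095/(96018 + 0*406) = -542095/(96018 + 0) = -542095/96018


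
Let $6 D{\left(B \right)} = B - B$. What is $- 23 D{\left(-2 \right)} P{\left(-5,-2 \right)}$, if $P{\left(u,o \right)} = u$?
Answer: $0$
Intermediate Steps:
$D{\left(B \right)} = 0$ ($D{\left(B \right)} = \frac{B - B}{6} = \frac{1}{6} \cdot 0 = 0$)
$- 23 D{\left(-2 \right)} P{\left(-5,-2 \right)} = \left(-23\right) 0 \left(-5\right) = 0 \left(-5\right) = 0$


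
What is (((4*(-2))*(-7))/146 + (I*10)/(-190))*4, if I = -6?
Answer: 3880/1387 ≈ 2.7974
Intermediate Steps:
(((4*(-2))*(-7))/146 + (I*10)/(-190))*4 = (((4*(-2))*(-7))/146 - 6*10/(-190))*4 = (-8*(-7)*(1/146) - 60*(-1/190))*4 = (56*(1/146) + 6/19)*4 = (28/73 + 6/19)*4 = (970/1387)*4 = 3880/1387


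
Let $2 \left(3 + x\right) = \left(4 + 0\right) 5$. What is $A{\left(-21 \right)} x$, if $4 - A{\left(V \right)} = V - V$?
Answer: $28$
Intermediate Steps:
$x = 7$ ($x = -3 + \frac{\left(4 + 0\right) 5}{2} = -3 + \frac{4 \cdot 5}{2} = -3 + \frac{1}{2} \cdot 20 = -3 + 10 = 7$)
$A{\left(V \right)} = 4$ ($A{\left(V \right)} = 4 - \left(V - V\right) = 4 - 0 = 4 + 0 = 4$)
$A{\left(-21 \right)} x = 4 \cdot 7 = 28$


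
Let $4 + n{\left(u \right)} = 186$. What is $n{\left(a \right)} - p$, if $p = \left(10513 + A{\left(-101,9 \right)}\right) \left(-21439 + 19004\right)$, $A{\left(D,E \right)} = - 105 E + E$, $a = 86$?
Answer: $23320177$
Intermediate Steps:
$n{\left(u \right)} = 182$ ($n{\left(u \right)} = -4 + 186 = 182$)
$A{\left(D,E \right)} = - 104 E$
$p = -23319995$ ($p = \left(10513 - 936\right) \left(-21439 + 19004\right) = \left(10513 - 936\right) \left(-2435\right) = 9577 \left(-2435\right) = -23319995$)
$n{\left(a \right)} - p = 182 - -23319995 = 182 + 23319995 = 23320177$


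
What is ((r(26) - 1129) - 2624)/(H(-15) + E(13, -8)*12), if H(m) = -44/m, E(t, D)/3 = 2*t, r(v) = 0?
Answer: -56295/14084 ≈ -3.9971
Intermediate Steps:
E(t, D) = 6*t (E(t, D) = 3*(2*t) = 6*t)
((r(26) - 1129) - 2624)/(H(-15) + E(13, -8)*12) = ((0 - 1129) - 2624)/(-44/(-15) + (6*13)*12) = (-1129 - 2624)/(-44*(-1/15) + 78*12) = -3753/(44/15 + 936) = -3753/14084/15 = -3753*15/14084 = -56295/14084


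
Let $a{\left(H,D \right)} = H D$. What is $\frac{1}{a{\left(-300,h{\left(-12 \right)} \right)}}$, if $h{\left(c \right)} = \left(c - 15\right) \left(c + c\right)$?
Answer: $- \frac{1}{194400} \approx -5.144 \cdot 10^{-6}$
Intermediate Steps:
$h{\left(c \right)} = 2 c \left(-15 + c\right)$ ($h{\left(c \right)} = \left(-15 + c\right) 2 c = 2 c \left(-15 + c\right)$)
$a{\left(H,D \right)} = D H$
$\frac{1}{a{\left(-300,h{\left(-12 \right)} \right)}} = \frac{1}{2 \left(-12\right) \left(-15 - 12\right) \left(-300\right)} = \frac{1}{2 \left(-12\right) \left(-27\right) \left(-300\right)} = \frac{1}{648 \left(-300\right)} = \frac{1}{-194400} = - \frac{1}{194400}$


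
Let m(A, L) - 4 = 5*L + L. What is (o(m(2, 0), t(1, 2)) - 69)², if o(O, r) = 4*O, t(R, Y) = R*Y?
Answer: 2809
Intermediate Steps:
m(A, L) = 4 + 6*L (m(A, L) = 4 + (5*L + L) = 4 + 6*L)
(o(m(2, 0), t(1, 2)) - 69)² = (4*(4 + 6*0) - 69)² = (4*(4 + 0) - 69)² = (4*4 - 69)² = (16 - 69)² = (-53)² = 2809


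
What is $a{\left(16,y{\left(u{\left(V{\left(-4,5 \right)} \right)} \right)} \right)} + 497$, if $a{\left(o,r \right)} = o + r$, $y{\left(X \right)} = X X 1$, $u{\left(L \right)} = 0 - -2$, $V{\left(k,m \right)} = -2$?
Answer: $517$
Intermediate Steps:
$u{\left(L \right)} = 2$ ($u{\left(L \right)} = 0 + 2 = 2$)
$y{\left(X \right)} = X^{2}$ ($y{\left(X \right)} = X^{2} \cdot 1 = X^{2}$)
$a{\left(16,y{\left(u{\left(V{\left(-4,5 \right)} \right)} \right)} \right)} + 497 = \left(16 + 2^{2}\right) + 497 = \left(16 + 4\right) + 497 = 20 + 497 = 517$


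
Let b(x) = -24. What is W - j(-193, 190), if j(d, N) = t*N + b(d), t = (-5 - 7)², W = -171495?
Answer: -198831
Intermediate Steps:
t = 144 (t = (-12)² = 144)
j(d, N) = -24 + 144*N (j(d, N) = 144*N - 24 = -24 + 144*N)
W - j(-193, 190) = -171495 - (-24 + 144*190) = -171495 - (-24 + 27360) = -171495 - 1*27336 = -171495 - 27336 = -198831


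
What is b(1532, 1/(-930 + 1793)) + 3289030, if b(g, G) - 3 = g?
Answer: 3290565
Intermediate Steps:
b(g, G) = 3 + g
b(1532, 1/(-930 + 1793)) + 3289030 = (3 + 1532) + 3289030 = 1535 + 3289030 = 3290565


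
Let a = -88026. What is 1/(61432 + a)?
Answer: -1/26594 ≈ -3.7602e-5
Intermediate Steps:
1/(61432 + a) = 1/(61432 - 88026) = 1/(-26594) = -1/26594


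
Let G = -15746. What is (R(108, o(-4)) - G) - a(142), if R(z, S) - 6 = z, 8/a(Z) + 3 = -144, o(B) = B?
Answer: 2331428/147 ≈ 15860.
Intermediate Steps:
a(Z) = -8/147 (a(Z) = 8/(-3 - 144) = 8/(-147) = 8*(-1/147) = -8/147)
R(z, S) = 6 + z
(R(108, o(-4)) - G) - a(142) = ((6 + 108) - 1*(-15746)) - 1*(-8/147) = (114 + 15746) + 8/147 = 15860 + 8/147 = 2331428/147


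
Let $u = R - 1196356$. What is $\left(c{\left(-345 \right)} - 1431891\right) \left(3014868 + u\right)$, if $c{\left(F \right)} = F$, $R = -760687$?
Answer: $-1515055046700$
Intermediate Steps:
$u = -1957043$ ($u = -760687 - 1196356 = -1957043$)
$\left(c{\left(-345 \right)} - 1431891\right) \left(3014868 + u\right) = \left(-345 - 1431891\right) \left(3014868 - 1957043\right) = \left(-1432236\right) 1057825 = -1515055046700$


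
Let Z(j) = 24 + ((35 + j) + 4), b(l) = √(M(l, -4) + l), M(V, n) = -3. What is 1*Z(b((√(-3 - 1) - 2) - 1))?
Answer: 63 + √(-6 + 2*I) ≈ 63.403 + 2.4824*I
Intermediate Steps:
b(l) = √(-3 + l)
Z(j) = 63 + j (Z(j) = 24 + (39 + j) = 63 + j)
1*Z(b((√(-3 - 1) - 2) - 1)) = 1*(63 + √(-3 + ((√(-3 - 1) - 2) - 1))) = 1*(63 + √(-3 + ((√(-4) - 2) - 1))) = 1*(63 + √(-3 + ((2*I - 2) - 1))) = 1*(63 + √(-3 + ((-2 + 2*I) - 1))) = 1*(63 + √(-3 + (-3 + 2*I))) = 1*(63 + √(-6 + 2*I)) = 63 + √(-6 + 2*I)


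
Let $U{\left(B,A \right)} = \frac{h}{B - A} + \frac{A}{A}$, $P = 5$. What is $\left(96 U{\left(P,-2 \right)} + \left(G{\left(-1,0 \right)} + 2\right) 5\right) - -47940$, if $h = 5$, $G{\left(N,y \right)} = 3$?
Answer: $\frac{336907}{7} \approx 48130.0$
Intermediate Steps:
$U{\left(B,A \right)} = 1 + \frac{5}{B - A}$ ($U{\left(B,A \right)} = \frac{5}{B - A} + \frac{A}{A} = \frac{5}{B - A} + 1 = 1 + \frac{5}{B - A}$)
$\left(96 U{\left(P,-2 \right)} + \left(G{\left(-1,0 \right)} + 2\right) 5\right) - -47940 = \left(96 \frac{-5 - 2 - 5}{-2 - 5} + \left(3 + 2\right) 5\right) - -47940 = \left(96 \frac{-5 - 2 - 5}{-2 - 5} + 5 \cdot 5\right) + 47940 = \left(96 \frac{1}{-7} \left(-12\right) + 25\right) + 47940 = \left(96 \left(\left(- \frac{1}{7}\right) \left(-12\right)\right) + 25\right) + 47940 = \left(96 \cdot \frac{12}{7} + 25\right) + 47940 = \left(\frac{1152}{7} + 25\right) + 47940 = \frac{1327}{7} + 47940 = \frac{336907}{7}$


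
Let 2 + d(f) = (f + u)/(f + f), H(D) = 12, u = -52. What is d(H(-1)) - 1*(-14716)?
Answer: 44137/3 ≈ 14712.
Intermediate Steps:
d(f) = -2 + (-52 + f)/(2*f) (d(f) = -2 + (f - 52)/(f + f) = -2 + (-52 + f)/((2*f)) = -2 + (-52 + f)*(1/(2*f)) = -2 + (-52 + f)/(2*f))
d(H(-1)) - 1*(-14716) = (-3/2 - 26/12) - 1*(-14716) = (-3/2 - 26*1/12) + 14716 = (-3/2 - 13/6) + 14716 = -11/3 + 14716 = 44137/3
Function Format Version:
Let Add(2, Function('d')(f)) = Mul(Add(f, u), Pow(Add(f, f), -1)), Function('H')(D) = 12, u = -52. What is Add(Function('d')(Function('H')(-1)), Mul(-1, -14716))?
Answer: Rational(44137, 3) ≈ 14712.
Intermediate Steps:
Function('d')(f) = Add(-2, Mul(Rational(1, 2), Pow(f, -1), Add(-52, f))) (Function('d')(f) = Add(-2, Mul(Add(f, -52), Pow(Add(f, f), -1))) = Add(-2, Mul(Add(-52, f), Pow(Mul(2, f), -1))) = Add(-2, Mul(Add(-52, f), Mul(Rational(1, 2), Pow(f, -1)))) = Add(-2, Mul(Rational(1, 2), Pow(f, -1), Add(-52, f))))
Add(Function('d')(Function('H')(-1)), Mul(-1, -14716)) = Add(Add(Rational(-3, 2), Mul(-26, Pow(12, -1))), Mul(-1, -14716)) = Add(Add(Rational(-3, 2), Mul(-26, Rational(1, 12))), 14716) = Add(Add(Rational(-3, 2), Rational(-13, 6)), 14716) = Add(Rational(-11, 3), 14716) = Rational(44137, 3)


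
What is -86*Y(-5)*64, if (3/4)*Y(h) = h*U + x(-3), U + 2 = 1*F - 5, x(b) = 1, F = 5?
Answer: -242176/3 ≈ -80725.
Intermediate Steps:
U = -2 (U = -2 + (1*5 - 5) = -2 + (5 - 5) = -2 + 0 = -2)
Y(h) = 4/3 - 8*h/3 (Y(h) = 4*(h*(-2) + 1)/3 = 4*(-2*h + 1)/3 = 4*(1 - 2*h)/3 = 4/3 - 8*h/3)
-86*Y(-5)*64 = -86*(4/3 - 8/3*(-5))*64 = -86*(4/3 + 40/3)*64 = -86*44/3*64 = -3784/3*64 = -242176/3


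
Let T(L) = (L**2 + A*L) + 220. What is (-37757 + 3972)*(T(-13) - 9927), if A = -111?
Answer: 273489575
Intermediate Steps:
T(L) = 220 + L**2 - 111*L (T(L) = (L**2 - 111*L) + 220 = 220 + L**2 - 111*L)
(-37757 + 3972)*(T(-13) - 9927) = (-37757 + 3972)*((220 + (-13)**2 - 111*(-13)) - 9927) = -33785*((220 + 169 + 1443) - 9927) = -33785*(1832 - 9927) = -33785*(-8095) = 273489575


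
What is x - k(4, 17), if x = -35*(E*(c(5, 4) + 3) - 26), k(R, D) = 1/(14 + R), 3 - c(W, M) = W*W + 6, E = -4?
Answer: -46621/18 ≈ -2590.1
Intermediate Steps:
c(W, M) = -3 - W**2 (c(W, M) = 3 - (W*W + 6) = 3 - (W**2 + 6) = 3 - (6 + W**2) = 3 + (-6 - W**2) = -3 - W**2)
x = -2590 (x = -35*(-4*((-3 - 1*5**2) + 3) - 26) = -35*(-4*((-3 - 1*25) + 3) - 26) = -35*(-4*((-3 - 25) + 3) - 26) = -35*(-4*(-28 + 3) - 26) = -35*(-4*(-25) - 26) = -35*(100 - 26) = -35*74 = -2590)
x - k(4, 17) = -2590 - 1/(14 + 4) = -2590 - 1/18 = -46621/18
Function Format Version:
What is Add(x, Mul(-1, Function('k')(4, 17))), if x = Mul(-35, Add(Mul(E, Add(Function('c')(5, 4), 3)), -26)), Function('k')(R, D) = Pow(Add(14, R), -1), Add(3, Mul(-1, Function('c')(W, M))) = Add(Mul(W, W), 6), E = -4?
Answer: Rational(-46621, 18) ≈ -2590.1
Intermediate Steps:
Function('c')(W, M) = Add(-3, Mul(-1, Pow(W, 2))) (Function('c')(W, M) = Add(3, Mul(-1, Add(Mul(W, W), 6))) = Add(3, Mul(-1, Add(Pow(W, 2), 6))) = Add(3, Mul(-1, Add(6, Pow(W, 2)))) = Add(3, Add(-6, Mul(-1, Pow(W, 2)))) = Add(-3, Mul(-1, Pow(W, 2))))
x = -2590 (x = Mul(-35, Add(Mul(-4, Add(Add(-3, Mul(-1, Pow(5, 2))), 3)), -26)) = Mul(-35, Add(Mul(-4, Add(Add(-3, Mul(-1, 25)), 3)), -26)) = Mul(-35, Add(Mul(-4, Add(Add(-3, -25), 3)), -26)) = Mul(-35, Add(Mul(-4, Add(-28, 3)), -26)) = Mul(-35, Add(Mul(-4, -25), -26)) = Mul(-35, Add(100, -26)) = Mul(-35, 74) = -2590)
Add(x, Mul(-1, Function('k')(4, 17))) = Add(-2590, Mul(-1, Pow(Add(14, 4), -1))) = Add(-2590, Mul(-1, Pow(18, -1))) = Add(-2590, Mul(-1, Rational(1, 18))) = Add(-2590, Rational(-1, 18)) = Rational(-46621, 18)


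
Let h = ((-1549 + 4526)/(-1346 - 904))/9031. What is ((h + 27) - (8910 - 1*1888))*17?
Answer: -2416323121859/20319750 ≈ -1.1892e+5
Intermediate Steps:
h = -2977/20319750 (h = (2977/(-2250))*(1/9031) = (2977*(-1/2250))*(1/9031) = -2977/2250*1/9031 = -2977/20319750 ≈ -0.00014651)
((h + 27) - (8910 - 1*1888))*17 = ((-2977/20319750 + 27) - (8910 - 1*1888))*17 = (548630273/20319750 - (8910 - 1888))*17 = (548630273/20319750 - 1*7022)*17 = (548630273/20319750 - 7022)*17 = -142136654227/20319750*17 = -2416323121859/20319750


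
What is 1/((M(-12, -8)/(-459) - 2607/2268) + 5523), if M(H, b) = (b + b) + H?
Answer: 4284/23655869 ≈ 0.00018110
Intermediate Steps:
M(H, b) = H + 2*b (M(H, b) = 2*b + H = H + 2*b)
1/((M(-12, -8)/(-459) - 2607/2268) + 5523) = 1/(((-12 + 2*(-8))/(-459) - 2607/2268) + 5523) = 1/(((-12 - 16)*(-1/459) - 2607*1/2268) + 5523) = 1/((-28*(-1/459) - 869/756) + 5523) = 1/((28/459 - 869/756) + 5523) = 1/(-4663/4284 + 5523) = 1/(23655869/4284) = 4284/23655869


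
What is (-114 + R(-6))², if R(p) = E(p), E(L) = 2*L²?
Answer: 1764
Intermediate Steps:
R(p) = 2*p²
(-114 + R(-6))² = (-114 + 2*(-6)²)² = (-114 + 2*36)² = (-114 + 72)² = (-42)² = 1764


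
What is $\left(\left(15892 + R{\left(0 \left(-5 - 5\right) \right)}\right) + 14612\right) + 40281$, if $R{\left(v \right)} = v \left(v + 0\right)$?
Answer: $70785$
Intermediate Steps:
$R{\left(v \right)} = v^{2}$ ($R{\left(v \right)} = v v = v^{2}$)
$\left(\left(15892 + R{\left(0 \left(-5 - 5\right) \right)}\right) + 14612\right) + 40281 = \left(\left(15892 + \left(0 \left(-5 - 5\right)\right)^{2}\right) + 14612\right) + 40281 = \left(\left(15892 + \left(0 \left(-10\right)\right)^{2}\right) + 14612\right) + 40281 = \left(\left(15892 + 0^{2}\right) + 14612\right) + 40281 = \left(\left(15892 + 0\right) + 14612\right) + 40281 = \left(15892 + 14612\right) + 40281 = 30504 + 40281 = 70785$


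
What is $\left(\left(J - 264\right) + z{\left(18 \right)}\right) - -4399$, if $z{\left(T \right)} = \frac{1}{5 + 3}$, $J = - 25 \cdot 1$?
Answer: $\frac{32881}{8} \approx 4110.1$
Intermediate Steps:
$J = -25$ ($J = \left(-1\right) 25 = -25$)
$z{\left(T \right)} = \frac{1}{8}$
$\left(\left(J - 264\right) + z{\left(18 \right)}\right) - -4399 = \left(\left(-25 - 264\right) + \frac{1}{8}\right) - -4399 = \left(-289 + \frac{1}{8}\right) + 4399 = - \frac{2311}{8} + 4399 = \frac{32881}{8}$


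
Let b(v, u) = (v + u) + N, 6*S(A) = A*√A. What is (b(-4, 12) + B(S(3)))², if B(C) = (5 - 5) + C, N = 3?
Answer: (22 + √3)²/4 ≈ 140.80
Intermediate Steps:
S(A) = A^(3/2)/6 (S(A) = (A*√A)/6 = A^(3/2)/6)
B(C) = C (B(C) = 0 + C = C)
b(v, u) = 3 + u + v (b(v, u) = (v + u) + 3 = (u + v) + 3 = 3 + u + v)
(b(-4, 12) + B(S(3)))² = ((3 + 12 - 4) + 3^(3/2)/6)² = (11 + (3*√3)/6)² = (11 + √3/2)²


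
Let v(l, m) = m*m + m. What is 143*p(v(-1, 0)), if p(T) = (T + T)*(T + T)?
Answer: 0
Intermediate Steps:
v(l, m) = m + m**2 (v(l, m) = m**2 + m = m + m**2)
p(T) = 4*T**2 (p(T) = (2*T)*(2*T) = 4*T**2)
143*p(v(-1, 0)) = 143*(4*(0*(1 + 0))**2) = 143*(4*(0*1)**2) = 143*(4*0**2) = 143*(4*0) = 143*0 = 0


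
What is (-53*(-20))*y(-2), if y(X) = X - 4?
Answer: -6360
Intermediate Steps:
y(X) = -4 + X
(-53*(-20))*y(-2) = (-53*(-20))*(-4 - 2) = 1060*(-6) = -6360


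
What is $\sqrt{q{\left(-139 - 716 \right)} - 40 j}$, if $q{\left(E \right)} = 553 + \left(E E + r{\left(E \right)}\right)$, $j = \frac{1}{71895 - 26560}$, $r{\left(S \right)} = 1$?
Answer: $\frac{\sqrt{60143467259595}}{9067} \approx 855.32$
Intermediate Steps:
$j = \frac{1}{45335} \approx 2.2058 \cdot 10^{-5}$
$q{\left(E \right)} = 554 + E^{2}$ ($q{\left(E \right)} = 553 + \left(E E + 1\right) = 553 + \left(E^{2} + 1\right) = 553 + \left(1 + E^{2}\right) = 554 + E^{2}$)
$\sqrt{q{\left(-139 - 716 \right)} - 40 j} = \sqrt{\left(554 + \left(-139 - 716\right)^{2}\right) - \frac{8}{9067}} = \sqrt{\left(554 + \left(-855\right)^{2}\right) - \frac{8}{9067}} = \sqrt{\left(554 + 731025\right) - \frac{8}{9067}} = \sqrt{731579 - \frac{8}{9067}} = \sqrt{\frac{6633226785}{9067}} = \frac{\sqrt{60143467259595}}{9067}$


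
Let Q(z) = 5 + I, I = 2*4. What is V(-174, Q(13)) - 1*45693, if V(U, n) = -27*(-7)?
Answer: -45504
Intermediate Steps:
I = 8
Q(z) = 13 (Q(z) = 5 + 8 = 13)
V(U, n) = 189
V(-174, Q(13)) - 1*45693 = 189 - 1*45693 = 189 - 45693 = -45504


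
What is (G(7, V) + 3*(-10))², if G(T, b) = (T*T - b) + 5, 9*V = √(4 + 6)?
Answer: (216 - √10)²/81 ≈ 559.26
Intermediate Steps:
V = √10/9 (V = √(4 + 6)/9 = √10/9 ≈ 0.35136)
G(T, b) = 5 + T² - b (G(T, b) = (T² - b) + 5 = 5 + T² - b)
(G(7, V) + 3*(-10))² = ((5 + 7² - √10/9) + 3*(-10))² = ((5 + 49 - √10/9) - 30)² = ((54 - √10/9) - 30)² = (24 - √10/9)²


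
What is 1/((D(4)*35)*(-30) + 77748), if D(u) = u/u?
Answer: 1/76698 ≈ 1.3038e-5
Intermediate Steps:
D(u) = 1
1/((D(4)*35)*(-30) + 77748) = 1/((1*35)*(-30) + 77748) = 1/(35*(-30) + 77748) = 1/(-1050 + 77748) = 1/76698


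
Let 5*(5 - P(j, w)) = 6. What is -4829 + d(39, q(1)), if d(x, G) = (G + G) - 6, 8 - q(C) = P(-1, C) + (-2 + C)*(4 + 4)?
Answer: -24053/5 ≈ -4810.6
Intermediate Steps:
P(j, w) = 19/5 (P(j, w) = 5 - ⅕*6 = 5 - 6/5 = 19/5)
q(C) = 101/5 - 8*C (q(C) = 8 - (19/5 + (-2 + C)*(4 + 4)) = 8 - (19/5 + (-2 + C)*8) = 8 - (19/5 + (-16 + 8*C)) = 8 - (-61/5 + 8*C) = 8 + (61/5 - 8*C) = 101/5 - 8*C)
d(x, G) = -6 + 2*G (d(x, G) = 2*G - 6 = -6 + 2*G)
-4829 + d(39, q(1)) = -4829 + (-6 + 2*(101/5 - 8*1)) = -4829 + (-6 + 2*(101/5 - 8)) = -4829 + (-6 + 2*(61/5)) = -4829 + (-6 + 122/5) = -4829 + 92/5 = -24053/5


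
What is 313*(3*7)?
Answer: 6573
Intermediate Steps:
313*(3*7) = 313*21 = 6573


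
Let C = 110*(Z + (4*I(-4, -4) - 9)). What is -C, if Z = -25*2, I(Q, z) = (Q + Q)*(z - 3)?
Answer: -18150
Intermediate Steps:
I(Q, z) = 2*Q*(-3 + z) (I(Q, z) = (2*Q)*(-3 + z) = 2*Q*(-3 + z))
Z = -50
C = 18150 (C = 110*(-50 + (4*(2*(-4)*(-3 - 4)) - 9)) = 110*(-50 + (4*(2*(-4)*(-7)) - 9)) = 110*(-50 + (4*56 - 9)) = 110*(-50 + (224 - 9)) = 110*(-50 + 215) = 110*165 = 18150)
-C = -1*18150 = -18150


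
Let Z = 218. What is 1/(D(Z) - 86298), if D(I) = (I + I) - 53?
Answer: -1/85915 ≈ -1.1639e-5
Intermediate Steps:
D(I) = -53 + 2*I (D(I) = 2*I - 53 = -53 + 2*I)
1/(D(Z) - 86298) = 1/((-53 + 2*218) - 86298) = 1/((-53 + 436) - 86298) = 1/(383 - 86298) = 1/(-85915) = -1/85915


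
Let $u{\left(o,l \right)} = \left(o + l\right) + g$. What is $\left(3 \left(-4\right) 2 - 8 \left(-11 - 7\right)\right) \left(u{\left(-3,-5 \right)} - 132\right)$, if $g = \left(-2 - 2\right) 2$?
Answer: $-17760$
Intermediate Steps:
$g = -8$ ($g = \left(-4\right) 2 = -8$)
$u{\left(o,l \right)} = -8 + l + o$ ($u{\left(o,l \right)} = \left(o + l\right) - 8 = \left(l + o\right) - 8 = -8 + l + o$)
$\left(3 \left(-4\right) 2 - 8 \left(-11 - 7\right)\right) \left(u{\left(-3,-5 \right)} - 132\right) = \left(3 \left(-4\right) 2 - 8 \left(-11 - 7\right)\right) \left(\left(-8 - 5 - 3\right) - 132\right) = \left(\left(-12\right) 2 - -144\right) \left(-16 - 132\right) = \left(-24 + 144\right) \left(-148\right) = 120 \left(-148\right) = -17760$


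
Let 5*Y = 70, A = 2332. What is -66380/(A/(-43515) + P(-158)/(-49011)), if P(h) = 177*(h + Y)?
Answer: -11797461090225/82901389 ≈ -1.4231e+5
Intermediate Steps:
Y = 14 (Y = (⅕)*70 = 14)
P(h) = 2478 + 177*h (P(h) = 177*(h + 14) = 177*(14 + h) = 2478 + 177*h)
-66380/(A/(-43515) + P(-158)/(-49011)) = -66380/(2332/(-43515) + (2478 + 177*(-158))/(-49011)) = -66380/(2332*(-1/43515) + (2478 - 27966)*(-1/49011)) = -66380/(-2332/43515 - 25488*(-1/49011)) = -66380/(-2332/43515 + 8496/16337) = -66380/331605556/710904555 = -66380*710904555/331605556 = -11797461090225/82901389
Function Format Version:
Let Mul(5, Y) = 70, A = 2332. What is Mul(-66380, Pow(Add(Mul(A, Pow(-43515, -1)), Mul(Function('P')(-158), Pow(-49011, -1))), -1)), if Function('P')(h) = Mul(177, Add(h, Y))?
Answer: Rational(-11797461090225, 82901389) ≈ -1.4231e+5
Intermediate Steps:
Y = 14 (Y = Mul(Rational(1, 5), 70) = 14)
Function('P')(h) = Add(2478, Mul(177, h)) (Function('P')(h) = Mul(177, Add(h, 14)) = Mul(177, Add(14, h)) = Add(2478, Mul(177, h)))
Mul(-66380, Pow(Add(Mul(A, Pow(-43515, -1)), Mul(Function('P')(-158), Pow(-49011, -1))), -1)) = Mul(-66380, Pow(Add(Mul(2332, Pow(-43515, -1)), Mul(Add(2478, Mul(177, -158)), Pow(-49011, -1))), -1)) = Mul(-66380, Pow(Add(Mul(2332, Rational(-1, 43515)), Mul(Add(2478, -27966), Rational(-1, 49011))), -1)) = Mul(-66380, Pow(Add(Rational(-2332, 43515), Mul(-25488, Rational(-1, 49011))), -1)) = Mul(-66380, Pow(Add(Rational(-2332, 43515), Rational(8496, 16337)), -1)) = Mul(-66380, Pow(Rational(331605556, 710904555), -1)) = Mul(-66380, Rational(710904555, 331605556)) = Rational(-11797461090225, 82901389)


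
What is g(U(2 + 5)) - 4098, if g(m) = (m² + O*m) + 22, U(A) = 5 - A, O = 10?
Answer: -4092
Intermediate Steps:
g(m) = 22 + m² + 10*m (g(m) = (m² + 10*m) + 22 = 22 + m² + 10*m)
g(U(2 + 5)) - 4098 = (22 + (5 - (2 + 5))² + 10*(5 - (2 + 5))) - 4098 = (22 + (5 - 1*7)² + 10*(5 - 1*7)) - 4098 = (22 + (5 - 7)² + 10*(5 - 7)) - 4098 = (22 + (-2)² + 10*(-2)) - 4098 = (22 + 4 - 20) - 4098 = 6 - 4098 = -4092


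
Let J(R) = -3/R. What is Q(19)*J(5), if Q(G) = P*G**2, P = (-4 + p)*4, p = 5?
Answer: -4332/5 ≈ -866.40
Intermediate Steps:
P = 4 (P = (-4 + 5)*4 = 1*4 = 4)
Q(G) = 4*G**2
Q(19)*J(5) = (4*19**2)*(-3/5) = (4*361)*(-3*1/5) = 1444*(-3/5) = -4332/5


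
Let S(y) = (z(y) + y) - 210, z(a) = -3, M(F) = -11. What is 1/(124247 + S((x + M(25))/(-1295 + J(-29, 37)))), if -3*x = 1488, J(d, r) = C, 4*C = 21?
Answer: 5159/639893434 ≈ 8.0623e-6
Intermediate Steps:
C = 21/4 (C = (¼)*21 = 21/4 ≈ 5.2500)
J(d, r) = 21/4
x = -496 (x = -⅓*1488 = -496)
S(y) = -213 + y (S(y) = (-3 + y) - 210 = -213 + y)
1/(124247 + S((x + M(25))/(-1295 + J(-29, 37)))) = 1/(124247 + (-213 + (-496 - 11)/(-1295 + 21/4))) = 1/(124247 + (-213 - 507/(-5159/4))) = 1/(124247 + (-213 - 507*(-4/5159))) = 1/(124247 + (-213 + 2028/5159)) = 1/(124247 - 1096839/5159) = 1/(639893434/5159) = 5159/639893434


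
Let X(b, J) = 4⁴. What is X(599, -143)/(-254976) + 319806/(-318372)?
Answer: -26570429/26424876 ≈ -1.0055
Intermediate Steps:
X(b, J) = 256
X(599, -143)/(-254976) + 319806/(-318372) = 256/(-254976) + 319806/(-318372) = 256*(-1/254976) + 319806*(-1/318372) = -1/996 - 53301/53062 = -26570429/26424876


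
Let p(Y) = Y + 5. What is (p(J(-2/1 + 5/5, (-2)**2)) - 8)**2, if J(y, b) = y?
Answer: 16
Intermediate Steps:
p(Y) = 5 + Y
(p(J(-2/1 + 5/5, (-2)**2)) - 8)**2 = ((5 + (-2/1 + 5/5)) - 8)**2 = ((5 + (-2*1 + 5*(1/5))) - 8)**2 = ((5 + (-2 + 1)) - 8)**2 = ((5 - 1) - 8)**2 = (4 - 8)**2 = (-4)**2 = 16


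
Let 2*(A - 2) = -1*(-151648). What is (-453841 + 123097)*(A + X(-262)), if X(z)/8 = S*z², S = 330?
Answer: -59962559593584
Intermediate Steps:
A = 75826 (A = 2 + (-1*(-151648))/2 = 2 + (½)*151648 = 2 + 75824 = 75826)
X(z) = 2640*z² (X(z) = 8*(330*z²) = 2640*z²)
(-453841 + 123097)*(A + X(-262)) = (-453841 + 123097)*(75826 + 2640*(-262)²) = -330744*(75826 + 2640*68644) = -330744*(75826 + 181220160) = -330744*181295986 = -59962559593584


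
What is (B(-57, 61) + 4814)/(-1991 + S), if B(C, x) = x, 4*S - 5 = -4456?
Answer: -300/191 ≈ -1.5707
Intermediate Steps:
S = -4451/4 (S = 5/4 + (1/4)*(-4456) = 5/4 - 1114 = -4451/4 ≈ -1112.8)
(B(-57, 61) + 4814)/(-1991 + S) = (61 + 4814)/(-1991 - 4451/4) = 4875/(-12415/4) = 4875*(-4/12415) = -300/191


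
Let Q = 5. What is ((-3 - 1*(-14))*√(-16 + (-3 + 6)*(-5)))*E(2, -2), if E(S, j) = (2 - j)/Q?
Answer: 44*I*√31/5 ≈ 48.996*I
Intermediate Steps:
E(S, j) = ⅖ - j/5 (E(S, j) = (2 - j)/5 = (2 - j)*(⅕) = ⅖ - j/5)
((-3 - 1*(-14))*√(-16 + (-3 + 6)*(-5)))*E(2, -2) = ((-3 - 1*(-14))*√(-16 + (-3 + 6)*(-5)))*(⅖ - ⅕*(-2)) = ((-3 + 14)*√(-16 + 3*(-5)))*(⅖ + ⅖) = (11*√(-16 - 15))*(⅘) = (11*√(-31))*(⅘) = (11*(I*√31))*(⅘) = (11*I*√31)*(⅘) = 44*I*√31/5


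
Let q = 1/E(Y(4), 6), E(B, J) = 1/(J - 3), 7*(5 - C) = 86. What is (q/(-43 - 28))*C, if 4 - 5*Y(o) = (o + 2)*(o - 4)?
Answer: 153/497 ≈ 0.30785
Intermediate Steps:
C = -51/7 (C = 5 - ⅐*86 = 5 - 86/7 = -51/7 ≈ -7.2857)
Y(o) = ⅘ - (-4 + o)*(2 + o)/5 (Y(o) = ⅘ - (o + 2)*(o - 4)/5 = ⅘ - (2 + o)*(-4 + o)/5 = ⅘ - (-4 + o)*(2 + o)/5)
E(B, J) = 1/(-3 + J)
q = 3 (q = 1/(1/(-3 + 6)) = 1/(1/3) = 1/(⅓) = 3)
(q/(-43 - 28))*C = (3/(-43 - 28))*(-51/7) = (3/(-71))*(-51/7) = (3*(-1/71))*(-51/7) = -3/71*(-51/7) = 153/497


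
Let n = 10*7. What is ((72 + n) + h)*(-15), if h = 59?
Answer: -3015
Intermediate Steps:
n = 70
((72 + n) + h)*(-15) = ((72 + 70) + 59)*(-15) = (142 + 59)*(-15) = 201*(-15) = -3015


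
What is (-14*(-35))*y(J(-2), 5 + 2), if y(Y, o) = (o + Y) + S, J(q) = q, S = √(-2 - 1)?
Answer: 2450 + 490*I*√3 ≈ 2450.0 + 848.71*I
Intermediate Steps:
S = I*√3 (S = √(-3) = I*√3 ≈ 1.732*I)
y(Y, o) = Y + o + I*√3 (y(Y, o) = (o + Y) + I*√3 = (Y + o) + I*√3 = Y + o + I*√3)
(-14*(-35))*y(J(-2), 5 + 2) = (-14*(-35))*(-2 + (5 + 2) + I*√3) = 490*(-2 + 7 + I*√3) = 490*(5 + I*√3) = 2450 + 490*I*√3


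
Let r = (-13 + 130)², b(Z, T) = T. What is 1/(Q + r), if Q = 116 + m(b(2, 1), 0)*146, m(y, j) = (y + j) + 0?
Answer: 1/13951 ≈ 7.1679e-5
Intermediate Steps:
m(y, j) = j + y (m(y, j) = (j + y) + 0 = j + y)
r = 13689 (r = 117² = 13689)
Q = 262 (Q = 116 + (0 + 1)*146 = 116 + 1*146 = 116 + 146 = 262)
1/(Q + r) = 1/(262 + 13689) = 1/13951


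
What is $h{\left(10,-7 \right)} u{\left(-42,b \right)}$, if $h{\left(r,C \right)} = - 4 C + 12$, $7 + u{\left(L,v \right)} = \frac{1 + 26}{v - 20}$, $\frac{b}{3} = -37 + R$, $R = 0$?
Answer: $- \frac{37760}{131} \approx -288.24$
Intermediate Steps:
$b = -111$ ($b = 3 \left(-37 + 0\right) = 3 \left(-37\right) = -111$)
$u{\left(L,v \right)} = -7 + \frac{27}{-20 + v}$ ($u{\left(L,v \right)} = -7 + \frac{1 + 26}{v - 20} = -7 + \frac{27}{-20 + v}$)
$h{\left(r,C \right)} = 12 - 4 C$
$h{\left(10,-7 \right)} u{\left(-42,b \right)} = \left(12 - -28\right) \frac{167 - -777}{-20 - 111} = \left(12 + 28\right) \frac{167 + 777}{-131} = 40 \left(\left(- \frac{1}{131}\right) 944\right) = 40 \left(- \frac{944}{131}\right) = - \frac{37760}{131}$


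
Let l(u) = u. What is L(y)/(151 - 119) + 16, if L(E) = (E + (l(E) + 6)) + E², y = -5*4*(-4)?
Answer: 3539/16 ≈ 221.19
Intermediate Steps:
y = 80 (y = -20*(-4) = 80)
L(E) = 6 + E² + 2*E (L(E) = (E + (E + 6)) + E² = (E + (6 + E)) + E² = (6 + 2*E) + E² = 6 + E² + 2*E)
L(y)/(151 - 119) + 16 = (6 + 80² + 2*80)/(151 - 119) + 16 = (6 + 6400 + 160)/32 + 16 = (1/32)*6566 + 16 = 3283/16 + 16 = 3539/16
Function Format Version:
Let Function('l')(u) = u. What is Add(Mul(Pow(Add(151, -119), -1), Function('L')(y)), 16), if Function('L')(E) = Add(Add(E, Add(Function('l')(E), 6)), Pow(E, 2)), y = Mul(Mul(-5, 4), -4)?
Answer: Rational(3539, 16) ≈ 221.19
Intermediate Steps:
y = 80 (y = Mul(-20, -4) = 80)
Function('L')(E) = Add(6, Pow(E, 2), Mul(2, E)) (Function('L')(E) = Add(Add(E, Add(E, 6)), Pow(E, 2)) = Add(Add(E, Add(6, E)), Pow(E, 2)) = Add(Add(6, Mul(2, E)), Pow(E, 2)) = Add(6, Pow(E, 2), Mul(2, E)))
Add(Mul(Pow(Add(151, -119), -1), Function('L')(y)), 16) = Add(Mul(Pow(Add(151, -119), -1), Add(6, Pow(80, 2), Mul(2, 80))), 16) = Add(Mul(Pow(32, -1), Add(6, 6400, 160)), 16) = Add(Mul(Rational(1, 32), 6566), 16) = Add(Rational(3283, 16), 16) = Rational(3539, 16)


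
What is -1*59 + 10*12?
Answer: 61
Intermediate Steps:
-1*59 + 10*12 = -59 + 120 = 61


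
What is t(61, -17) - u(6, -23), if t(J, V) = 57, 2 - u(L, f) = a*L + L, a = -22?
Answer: -71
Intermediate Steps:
u(L, f) = 2 + 21*L (u(L, f) = 2 - (-22*L + L) = 2 - (-21)*L = 2 + 21*L)
t(61, -17) - u(6, -23) = 57 - (2 + 21*6) = 57 - (2 + 126) = 57 - 1*128 = 57 - 128 = -71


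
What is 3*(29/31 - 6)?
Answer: -471/31 ≈ -15.194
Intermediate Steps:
3*(29/31 - 6) = 3*(-157/31) = -471/31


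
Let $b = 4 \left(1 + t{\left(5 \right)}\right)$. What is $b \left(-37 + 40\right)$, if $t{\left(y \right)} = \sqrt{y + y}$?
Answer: $12 + 12 \sqrt{10} \approx 49.947$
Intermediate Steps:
$t{\left(y \right)} = \sqrt{2} \sqrt{y}$ ($t{\left(y \right)} = \sqrt{2 y} = \sqrt{2} \sqrt{y}$)
$b = 4 + 4 \sqrt{10}$ ($b = 4 \left(1 + \sqrt{2} \sqrt{5}\right) = 4 \left(1 + \sqrt{10}\right) = 4 + 4 \sqrt{10} \approx 16.649$)
$b \left(-37 + 40\right) = \left(4 + 4 \sqrt{10}\right) \left(-37 + 40\right) = \left(4 + 4 \sqrt{10}\right) 3 = 12 + 12 \sqrt{10}$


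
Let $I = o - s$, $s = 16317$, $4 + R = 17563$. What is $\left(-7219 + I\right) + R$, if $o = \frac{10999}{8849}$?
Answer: $- \frac{52879474}{8849} \approx -5975.8$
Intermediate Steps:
$R = 17559$ ($R = -4 + 17563 = 17559$)
$o = \frac{10999}{8849}$ ($o = 10999 \cdot \frac{1}{8849} = \frac{10999}{8849} \approx 1.243$)
$I = - \frac{144378134}{8849}$ ($I = \frac{10999}{8849} - 16317 = - \frac{144378134}{8849} \approx -16316.0$)
$\left(-7219 + I\right) + R = \left(-7219 - \frac{144378134}{8849}\right) + 17559 = - \frac{208259065}{8849} + 17559 = - \frac{52879474}{8849}$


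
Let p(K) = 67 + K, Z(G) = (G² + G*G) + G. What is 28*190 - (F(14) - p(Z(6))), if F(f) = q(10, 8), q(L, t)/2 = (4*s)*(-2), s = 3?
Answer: 5513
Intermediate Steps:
Z(G) = G + 2*G² (Z(G) = (G² + G²) + G = 2*G² + G = G + 2*G²)
q(L, t) = -48 (q(L, t) = 2*((4*3)*(-2)) = 2*(12*(-2)) = 2*(-24) = -48)
F(f) = -48
28*190 - (F(14) - p(Z(6))) = 28*190 - (-48 - (67 + 6*(1 + 2*6))) = 5320 - (-48 - (67 + 6*(1 + 12))) = 5320 - (-48 - (67 + 6*13)) = 5320 - (-48 - (67 + 78)) = 5320 - (-48 - 1*145) = 5320 - (-48 - 145) = 5320 - 1*(-193) = 5320 + 193 = 5513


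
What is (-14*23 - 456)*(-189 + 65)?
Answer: 96472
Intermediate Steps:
(-14*23 - 456)*(-189 + 65) = (-322 - 456)*(-124) = -778*(-124) = 96472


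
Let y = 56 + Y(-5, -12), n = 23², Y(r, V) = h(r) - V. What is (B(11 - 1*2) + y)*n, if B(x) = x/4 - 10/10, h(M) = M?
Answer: 135953/4 ≈ 33988.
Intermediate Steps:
B(x) = -1 + x/4 (B(x) = x*(¼) - 10*⅒ = x/4 - 1 = -1 + x/4)
Y(r, V) = r - V
n = 529
y = 63 (y = 56 + (-5 - 1*(-12)) = 56 + (-5 + 12) = 56 + 7 = 63)
(B(11 - 1*2) + y)*n = ((-1 + (11 - 1*2)/4) + 63)*529 = ((-1 + (11 - 2)/4) + 63)*529 = ((-1 + (¼)*9) + 63)*529 = ((-1 + 9/4) + 63)*529 = (5/4 + 63)*529 = (257/4)*529 = 135953/4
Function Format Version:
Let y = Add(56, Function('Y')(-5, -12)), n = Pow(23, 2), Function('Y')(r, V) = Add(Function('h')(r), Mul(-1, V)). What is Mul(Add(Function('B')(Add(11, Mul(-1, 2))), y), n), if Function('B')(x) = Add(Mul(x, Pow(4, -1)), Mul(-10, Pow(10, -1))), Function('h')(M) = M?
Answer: Rational(135953, 4) ≈ 33988.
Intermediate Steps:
Function('B')(x) = Add(-1, Mul(Rational(1, 4), x)) (Function('B')(x) = Add(Mul(x, Rational(1, 4)), Mul(-10, Rational(1, 10))) = Add(Mul(Rational(1, 4), x), -1) = Add(-1, Mul(Rational(1, 4), x)))
Function('Y')(r, V) = Add(r, Mul(-1, V))
n = 529
y = 63 (y = Add(56, Add(-5, Mul(-1, -12))) = Add(56, Add(-5, 12)) = Add(56, 7) = 63)
Mul(Add(Function('B')(Add(11, Mul(-1, 2))), y), n) = Mul(Add(Add(-1, Mul(Rational(1, 4), Add(11, Mul(-1, 2)))), 63), 529) = Mul(Add(Add(-1, Mul(Rational(1, 4), Add(11, -2))), 63), 529) = Mul(Add(Add(-1, Mul(Rational(1, 4), 9)), 63), 529) = Mul(Add(Add(-1, Rational(9, 4)), 63), 529) = Mul(Add(Rational(5, 4), 63), 529) = Mul(Rational(257, 4), 529) = Rational(135953, 4)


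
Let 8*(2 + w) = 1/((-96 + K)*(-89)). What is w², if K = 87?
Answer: 164224225/41062464 ≈ 3.9994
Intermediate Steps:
w = -12815/6408 (w = -2 + (1/((-96 + 87)*(-89)))/8 = -2 + (-1/89/(-9))/8 = -2 + (-⅑*(-1/89))/8 = -2 + (⅛)*(1/801) = -2 + 1/6408 = -12815/6408 ≈ -1.9998)
w² = (-12815/6408)² = 164224225/41062464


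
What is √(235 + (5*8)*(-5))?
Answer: √35 ≈ 5.9161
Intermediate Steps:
√(235 + (5*8)*(-5)) = √(235 + 40*(-5)) = √(235 - 200) = √35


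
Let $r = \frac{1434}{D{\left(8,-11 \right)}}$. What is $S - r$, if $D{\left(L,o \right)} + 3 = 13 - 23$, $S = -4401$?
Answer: $- \frac{55779}{13} \approx -4290.7$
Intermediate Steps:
$D{\left(L,o \right)} = -13$ ($D{\left(L,o \right)} = -3 + \left(13 - 23\right) = -3 - 10 = -13$)
$r = - \frac{1434}{13}$ ($r = \frac{1434}{-13} = 1434 \left(- \frac{1}{13}\right) = - \frac{1434}{13} \approx -110.31$)
$S - r = -4401 - - \frac{1434}{13} = -4401 + \frac{1434}{13} = - \frac{55779}{13}$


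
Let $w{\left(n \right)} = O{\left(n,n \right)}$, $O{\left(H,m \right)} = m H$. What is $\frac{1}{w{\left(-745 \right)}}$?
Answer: $\frac{1}{555025} \approx 1.8017 \cdot 10^{-6}$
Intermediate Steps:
$O{\left(H,m \right)} = H m$
$w{\left(n \right)} = n^{2}$ ($w{\left(n \right)} = n n = n^{2}$)
$\frac{1}{w{\left(-745 \right)}} = \frac{1}{\left(-745\right)^{2}} = \frac{1}{555025}$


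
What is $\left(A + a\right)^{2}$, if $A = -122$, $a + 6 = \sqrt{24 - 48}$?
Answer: $16360 - 512 i \sqrt{6} \approx 16360.0 - 1254.1 i$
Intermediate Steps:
$a = -6 + 2 i \sqrt{6}$ ($a = -6 + \sqrt{24 - 48} = -6 + \sqrt{-24} = -6 + 2 i \sqrt{6} \approx -6.0 + 4.899 i$)
$\left(A + a\right)^{2} = \left(-122 - \left(6 - 2 i \sqrt{6}\right)\right)^{2} = \left(-128 + 2 i \sqrt{6}\right)^{2}$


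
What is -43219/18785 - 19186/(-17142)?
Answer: -190225544/161006235 ≈ -1.1815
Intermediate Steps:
-43219/18785 - 19186/(-17142) = -43219*1/18785 - 19186*(-1/17142) = -43219/18785 + 9593/8571 = -190225544/161006235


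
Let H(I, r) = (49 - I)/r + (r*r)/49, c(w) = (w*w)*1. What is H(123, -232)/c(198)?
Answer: 231311/8253168 ≈ 0.028027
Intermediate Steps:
c(w) = w**2 (c(w) = w**2*1 = w**2)
H(I, r) = r**2/49 + (49 - I)/r (H(I, r) = (49 - I)/r + r**2*(1/49) = (49 - I)/r + r**2/49 = r**2/49 + (49 - I)/r)
H(123, -232)/c(198) = ((49 - 1*123 + (1/49)*(-232)**3)/(-232))/(198**2) = -(49 - 123 + (1/49)*(-12487168))/232/39204 = -(49 - 123 - 12487168/49)/232*(1/39204) = -1/232*(-12490794/49)*(1/39204) = (6245397/5684)*(1/39204) = 231311/8253168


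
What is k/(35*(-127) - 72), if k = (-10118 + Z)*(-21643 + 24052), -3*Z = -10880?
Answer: 15637622/4517 ≈ 3461.9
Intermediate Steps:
Z = 10880/3 (Z = -⅓*(-10880) = 10880/3 ≈ 3626.7)
k = -15637622 (k = (-10118 + 10880/3)*(-21643 + 24052) = -19474/3*2409 = -15637622)
k/(35*(-127) - 72) = -15637622/(35*(-127) - 72) = -15637622/(-4445 - 72) = -15637622/(-4517) = -15637622*(-1/4517) = 15637622/4517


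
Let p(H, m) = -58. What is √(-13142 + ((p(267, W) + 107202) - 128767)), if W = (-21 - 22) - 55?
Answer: I*√34765 ≈ 186.45*I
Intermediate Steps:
W = -98 (W = -43 - 55 = -98)
√(-13142 + ((p(267, W) + 107202) - 128767)) = √(-13142 + ((-58 + 107202) - 128767)) = √(-13142 + (107144 - 128767)) = √(-13142 - 21623) = √(-34765) = I*√34765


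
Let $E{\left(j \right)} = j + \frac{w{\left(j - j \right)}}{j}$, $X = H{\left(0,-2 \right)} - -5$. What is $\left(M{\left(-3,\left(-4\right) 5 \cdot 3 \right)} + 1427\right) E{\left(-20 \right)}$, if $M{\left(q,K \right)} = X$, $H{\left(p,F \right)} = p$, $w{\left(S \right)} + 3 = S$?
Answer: $- \frac{142126}{5} \approx -28425.0$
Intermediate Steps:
$w{\left(S \right)} = -3 + S$
$X = 5$ ($X = 0 - -5 = 0 + 5 = 5$)
$E{\left(j \right)} = j - \frac{3}{j}$ ($E{\left(j \right)} = j + \frac{-3 + \left(j - j\right)}{j} = j + \frac{-3 + 0}{j} = j - \frac{3}{j}$)
$M{\left(q,K \right)} = 5$
$\left(M{\left(-3,\left(-4\right) 5 \cdot 3 \right)} + 1427\right) E{\left(-20 \right)} = \left(5 + 1427\right) \left(-20 - \frac{3}{-20}\right) = 1432 \left(-20 - - \frac{3}{20}\right) = 1432 \left(-20 + \frac{3}{20}\right) = 1432 \left(- \frac{397}{20}\right) = - \frac{142126}{5}$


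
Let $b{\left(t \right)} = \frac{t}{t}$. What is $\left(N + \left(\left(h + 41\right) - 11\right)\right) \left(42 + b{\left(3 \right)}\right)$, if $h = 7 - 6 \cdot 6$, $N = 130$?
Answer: $5633$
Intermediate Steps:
$b{\left(t \right)} = 1$
$h = -29$ ($h = 7 - 36 = -29$)
$\left(N + \left(\left(h + 41\right) - 11\right)\right) \left(42 + b{\left(3 \right)}\right) = \left(130 + \left(\left(-29 + 41\right) - 11\right)\right) \left(42 + 1\right) = \left(130 + \left(12 - 11\right)\right) 43 = \left(130 + 1\right) 43 = 131 \cdot 43 = 5633$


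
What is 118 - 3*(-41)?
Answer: 241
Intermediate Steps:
118 - 3*(-41) = 118 + 123 = 241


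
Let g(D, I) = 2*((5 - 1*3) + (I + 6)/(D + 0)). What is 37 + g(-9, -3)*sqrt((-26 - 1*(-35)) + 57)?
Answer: 37 + 10*sqrt(66)/3 ≈ 64.080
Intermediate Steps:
g(D, I) = 4 + 2*(6 + I)/D (g(D, I) = 2*((5 - 3) + (6 + I)/D) = 2*(2 + (6 + I)/D) = 4 + 2*(6 + I)/D)
37 + g(-9, -3)*sqrt((-26 - 1*(-35)) + 57) = 37 + (2*(6 - 3 + 2*(-9))/(-9))*sqrt((-26 - 1*(-35)) + 57) = 37 + (2*(-1/9)*(6 - 3 - 18))*sqrt((-26 + 35) + 57) = 37 + (2*(-1/9)*(-15))*sqrt(9 + 57) = 37 + 10*sqrt(66)/3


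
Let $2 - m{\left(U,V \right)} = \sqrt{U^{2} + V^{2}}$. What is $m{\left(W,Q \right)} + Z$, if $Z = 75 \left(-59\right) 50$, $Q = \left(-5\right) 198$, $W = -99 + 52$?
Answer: $-221248 - \sqrt{982309} \approx -2.2224 \cdot 10^{5}$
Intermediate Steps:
$W = -47$
$Q = -990$
$Z = -221250$ ($Z = \left(-4425\right) 50 = -221250$)
$m{\left(U,V \right)} = 2 - \sqrt{U^{2} + V^{2}}$
$m{\left(W,Q \right)} + Z = \left(2 - \sqrt{\left(-47\right)^{2} + \left(-990\right)^{2}}\right) - 221250 = \left(2 - \sqrt{2209 + 980100}\right) - 221250 = \left(2 - \sqrt{982309}\right) - 221250 = -221248 - \sqrt{982309}$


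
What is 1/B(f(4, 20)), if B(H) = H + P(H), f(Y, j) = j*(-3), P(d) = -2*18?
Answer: -1/96 ≈ -0.010417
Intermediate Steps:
P(d) = -36
f(Y, j) = -3*j
B(H) = -36 + H (B(H) = H - 36 = -36 + H)
1/B(f(4, 20)) = 1/(-36 - 3*20) = 1/(-36 - 60) = 1/(-96) = -1/96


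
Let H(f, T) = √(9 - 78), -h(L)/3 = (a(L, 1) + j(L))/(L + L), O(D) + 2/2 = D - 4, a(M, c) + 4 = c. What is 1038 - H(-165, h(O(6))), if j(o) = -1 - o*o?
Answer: 1038 - I*√69 ≈ 1038.0 - 8.3066*I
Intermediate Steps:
a(M, c) = -4 + c
O(D) = -5 + D (O(D) = -1 + (D - 4) = -1 + (-4 + D) = -5 + D)
j(o) = -1 - o²
h(L) = -3*(-4 - L²)/(2*L) (h(L) = -3*((-4 + 1) + (-1 - L²))/(L + L) = -3*(-3 + (-1 - L²))/(2*L) = -3*(-4 - L²)*1/(2*L) = -3*(-4 - L²)/(2*L))
H(f, T) = I*√69 (H(f, T) = √(-69) = I*√69)
1038 - H(-165, h(O(6))) = 1038 - I*√69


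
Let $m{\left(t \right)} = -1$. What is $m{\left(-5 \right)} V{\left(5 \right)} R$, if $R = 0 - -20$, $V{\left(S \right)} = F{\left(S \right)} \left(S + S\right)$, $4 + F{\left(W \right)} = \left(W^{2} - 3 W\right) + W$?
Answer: $-2200$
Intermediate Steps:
$F{\left(W \right)} = -4 + W^{2} - 2 W$ ($F{\left(W \right)} = -4 + \left(\left(W^{2} - 3 W\right) + W\right) = -4 + \left(W^{2} - 2 W\right) = -4 + W^{2} - 2 W$)
$V{\left(S \right)} = 2 S \left(-4 + S^{2} - 2 S\right)$ ($V{\left(S \right)} = \left(-4 + S^{2} - 2 S\right) \left(S + S\right) = \left(-4 + S^{2} - 2 S\right) 2 S = 2 S \left(-4 + S^{2} - 2 S\right)$)
$R = 20$ ($R = 0 + 20 = 20$)
$m{\left(-5 \right)} V{\left(5 \right)} R = - 2 \cdot 5 \left(-4 + 5^{2} - 10\right) 20 = - 2 \cdot 5 \left(-4 + 25 - 10\right) 20 = - 2 \cdot 5 \cdot 11 \cdot 20 = \left(-1\right) 110 \cdot 20 = \left(-110\right) 20 = -2200$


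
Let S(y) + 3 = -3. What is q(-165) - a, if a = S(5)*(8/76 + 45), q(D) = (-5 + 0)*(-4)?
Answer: 5522/19 ≈ 290.63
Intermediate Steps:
q(D) = 20 (q(D) = -5*(-4) = 20)
S(y) = -6 (S(y) = -3 - 3 = -6)
a = -5142/19 (a = -6*(8/76 + 45) = -6*(8*(1/76) + 45) = -6*(2/19 + 45) = -6*857/19 = -5142/19 ≈ -270.63)
q(-165) - a = 20 - 1*(-5142/19) = 20 + 5142/19 = 5522/19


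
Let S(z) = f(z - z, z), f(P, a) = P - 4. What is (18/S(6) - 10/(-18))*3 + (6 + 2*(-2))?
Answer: -59/6 ≈ -9.8333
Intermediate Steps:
f(P, a) = -4 + P
S(z) = -4 (S(z) = -4 + (z - z) = -4 + 0 = -4)
(18/S(6) - 10/(-18))*3 + (6 + 2*(-2)) = (18/(-4) - 10/(-18))*3 + (6 + 2*(-2)) = (18*(-¼) - 10*(-1/18))*3 + (6 - 4) = (-9/2 + 5/9)*3 + 2 = -71/18*3 + 2 = -71/6 + 2 = -59/6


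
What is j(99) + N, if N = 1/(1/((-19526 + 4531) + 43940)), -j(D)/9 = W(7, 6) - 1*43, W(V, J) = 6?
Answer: 29278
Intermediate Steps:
j(D) = 333 (j(D) = -9*(6 - 1*43) = -9*(6 - 43) = -9*(-37) = 333)
N = 28945 (N = 1/(1/(-14995 + 43940)) = 1/(1/28945) = 28945)
j(99) + N = 333 + 28945 = 29278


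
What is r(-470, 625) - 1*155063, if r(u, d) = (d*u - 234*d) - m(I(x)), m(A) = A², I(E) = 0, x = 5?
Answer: -595063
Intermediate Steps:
r(u, d) = -234*d + d*u (r(u, d) = (d*u - 234*d) - 1*0² = (-234*d + d*u) - 1*0 = (-234*d + d*u) + 0 = -234*d + d*u)
r(-470, 625) - 1*155063 = 625*(-234 - 470) - 1*155063 = 625*(-704) - 155063 = -440000 - 155063 = -595063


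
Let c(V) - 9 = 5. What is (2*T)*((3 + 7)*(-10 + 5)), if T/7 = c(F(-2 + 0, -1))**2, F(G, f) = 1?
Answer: -137200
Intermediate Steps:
c(V) = 14 (c(V) = 9 + 5 = 14)
T = 1372 (T = 7*14**2 = 7*196 = 1372)
(2*T)*((3 + 7)*(-10 + 5)) = (2*1372)*((3 + 7)*(-10 + 5)) = 2744*(10*(-5)) = 2744*(-50) = -137200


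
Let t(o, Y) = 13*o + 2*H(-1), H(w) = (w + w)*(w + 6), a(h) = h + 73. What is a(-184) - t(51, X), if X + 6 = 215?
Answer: -754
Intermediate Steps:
X = 209 (X = -6 + 215 = 209)
a(h) = 73 + h
H(w) = 2*w*(6 + w) (H(w) = (2*w)*(6 + w) = 2*w*(6 + w))
t(o, Y) = -20 + 13*o (t(o, Y) = 13*o + 2*(2*(-1)*(6 - 1)) = 13*o + 2*(2*(-1)*5) = 13*o + 2*(-10) = 13*o - 20 = -20 + 13*o)
a(-184) - t(51, X) = (73 - 184) - (-20 + 13*51) = -111 - (-20 + 663) = -111 - 1*643 = -111 - 643 = -754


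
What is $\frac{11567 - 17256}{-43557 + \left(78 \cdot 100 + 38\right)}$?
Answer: $\frac{5689}{35719} \approx 0.15927$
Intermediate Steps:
$\frac{11567 - 17256}{-43557 + \left(78 \cdot 100 + 38\right)} = - \frac{5689}{-43557 + \left(7800 + 38\right)} = - \frac{5689}{-43557 + 7838} = - \frac{5689}{-35719} = \left(-5689\right) \left(- \frac{1}{35719}\right) = \frac{5689}{35719}$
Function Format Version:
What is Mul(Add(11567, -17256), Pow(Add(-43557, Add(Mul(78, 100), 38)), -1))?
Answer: Rational(5689, 35719) ≈ 0.15927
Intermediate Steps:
Mul(Add(11567, -17256), Pow(Add(-43557, Add(Mul(78, 100), 38)), -1)) = Mul(-5689, Pow(Add(-43557, Add(7800, 38)), -1)) = Mul(-5689, Pow(Add(-43557, 7838), -1)) = Mul(-5689, Pow(-35719, -1)) = Mul(-5689, Rational(-1, 35719)) = Rational(5689, 35719)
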